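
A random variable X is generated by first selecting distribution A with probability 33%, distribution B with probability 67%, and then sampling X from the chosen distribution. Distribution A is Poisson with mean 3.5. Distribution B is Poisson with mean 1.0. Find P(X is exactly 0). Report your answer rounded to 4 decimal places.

Conditional on each component, P(X = 0): A: 0.0301974; B: 0.367879.
By total probability, P(X = 0) = 0.33·0.0301974 + 0.67·0.367879 = 0.256444.

0.2564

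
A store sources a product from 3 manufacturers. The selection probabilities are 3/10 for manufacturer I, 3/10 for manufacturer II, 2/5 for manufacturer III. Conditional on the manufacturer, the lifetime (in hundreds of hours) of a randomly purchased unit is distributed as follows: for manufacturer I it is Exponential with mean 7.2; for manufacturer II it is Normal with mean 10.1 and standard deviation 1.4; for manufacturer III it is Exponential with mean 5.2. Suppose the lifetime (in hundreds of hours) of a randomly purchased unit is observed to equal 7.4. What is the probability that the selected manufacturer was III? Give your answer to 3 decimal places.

Likelihoods f(7.4 | ·): I: 0.0496946; II: 0.0443739; III: 0.0463407.
Posterior ∝ prior × likelihood. Numerator for III: 0.4·0.0463407 = 0.0185363.
Normalizing constant: 0.3·0.0496946 + 0.3·0.0443739 + 0.4·0.0463407 = 0.0467568.
P(III | observation) = 0.0185363 / 0.0467568 = 0.39644.

0.396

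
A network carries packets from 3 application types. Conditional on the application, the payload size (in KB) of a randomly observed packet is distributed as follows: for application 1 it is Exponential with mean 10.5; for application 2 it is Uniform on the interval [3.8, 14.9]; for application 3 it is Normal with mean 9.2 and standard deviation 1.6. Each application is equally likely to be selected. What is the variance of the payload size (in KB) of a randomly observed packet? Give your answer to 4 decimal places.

41.3631

Per component, 1: μ=10.5, E[X²]=220.5; 2: μ=9.35, E[X²]=97.69; 3: μ=9.2, E[X²]=87.2.
E[X] = 0.333333·10.5 + 0.333333·9.35 + 0.333333·9.2 = 9.68333.
E[X²] = 0.333333·220.5 + 0.333333·97.69 + 0.333333·87.2 = 135.13.
Var(X) = E[X²] − (E[X])² = 135.13 − 93.7669 = 41.3631.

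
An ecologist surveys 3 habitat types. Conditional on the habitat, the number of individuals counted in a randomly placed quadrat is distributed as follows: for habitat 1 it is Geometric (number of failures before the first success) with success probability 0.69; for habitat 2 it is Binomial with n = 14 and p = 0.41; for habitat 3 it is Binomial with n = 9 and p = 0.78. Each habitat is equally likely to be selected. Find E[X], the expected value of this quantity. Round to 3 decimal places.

Component means — 1: 0.449275; 2: 5.74; 3: 7.02.
E[X] = 0.333333·0.449275 + 0.333333·5.74 + 0.333333·7.02 = 4.40309.

4.403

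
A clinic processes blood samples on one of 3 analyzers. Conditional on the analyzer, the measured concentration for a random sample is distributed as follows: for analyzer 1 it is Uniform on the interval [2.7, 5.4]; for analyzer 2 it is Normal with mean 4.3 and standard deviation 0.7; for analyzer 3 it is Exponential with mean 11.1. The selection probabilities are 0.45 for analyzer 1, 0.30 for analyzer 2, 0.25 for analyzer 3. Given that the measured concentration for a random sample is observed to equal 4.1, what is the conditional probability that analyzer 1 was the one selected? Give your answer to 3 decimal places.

Likelihoods f(4.1 | ·): 1: 0.37037; 2: 0.547124; 3: 0.0622676.
Posterior ∝ prior × likelihood. Numerator for 1: 0.45·0.37037 = 0.166667.
Normalizing constant: 0.45·0.37037 + 0.3·0.547124 + 0.25·0.0622676 = 0.346371.
P(1 | observation) = 0.166667 / 0.346371 = 0.48118.

0.481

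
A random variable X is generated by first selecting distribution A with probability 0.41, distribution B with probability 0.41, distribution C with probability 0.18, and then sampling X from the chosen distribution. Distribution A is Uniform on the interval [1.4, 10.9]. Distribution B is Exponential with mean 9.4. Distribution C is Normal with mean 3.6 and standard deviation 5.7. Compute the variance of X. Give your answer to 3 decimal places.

49.897

Per component, A: μ=6.15, E[X²]=45.3433; B: μ=9.4, E[X²]=176.72; C: μ=3.6, E[X²]=45.45.
E[X] = 0.41·6.15 + 0.41·9.4 + 0.18·3.6 = 7.0235.
E[X²] = 0.41·45.3433 + 0.41·176.72 + 0.18·45.45 = 99.227.
Var(X) = E[X²] − (E[X])² = 99.227 − 49.3296 = 49.8974.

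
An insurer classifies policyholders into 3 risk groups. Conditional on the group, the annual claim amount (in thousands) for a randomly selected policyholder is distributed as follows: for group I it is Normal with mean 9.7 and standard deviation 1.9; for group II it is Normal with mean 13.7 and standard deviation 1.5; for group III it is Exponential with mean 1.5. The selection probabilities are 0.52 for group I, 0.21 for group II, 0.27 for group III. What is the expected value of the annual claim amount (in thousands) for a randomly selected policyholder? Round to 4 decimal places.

8.3260

Component means — I: 9.7; II: 13.7; III: 1.5.
E[X] = 0.52·9.7 + 0.21·13.7 + 0.27·1.5 = 8.326.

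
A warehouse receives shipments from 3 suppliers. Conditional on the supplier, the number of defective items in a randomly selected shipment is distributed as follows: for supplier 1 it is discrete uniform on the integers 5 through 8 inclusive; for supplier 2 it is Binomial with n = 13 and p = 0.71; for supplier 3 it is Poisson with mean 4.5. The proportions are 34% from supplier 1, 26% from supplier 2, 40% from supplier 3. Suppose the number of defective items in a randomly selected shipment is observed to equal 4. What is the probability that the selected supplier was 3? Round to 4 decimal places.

Likelihoods P(X=4 | ·): 1: 0; 2: 0.00263585; 3: 0.189808.
Posterior ∝ prior × likelihood. Numerator for 3: 0.4·0.189808 = 0.075923.
Normalizing constant: 0.34·0 + 0.26·0.00263585 + 0.4·0.189808 = 0.0766084.
P(3 | observation) = 0.075923 / 0.0766084 = 0.991054.

0.9911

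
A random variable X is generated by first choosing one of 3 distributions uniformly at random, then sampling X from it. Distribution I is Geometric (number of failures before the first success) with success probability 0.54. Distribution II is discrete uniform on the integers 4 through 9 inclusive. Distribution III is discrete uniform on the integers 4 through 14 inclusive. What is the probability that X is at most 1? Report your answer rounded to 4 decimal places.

0.2628

Conditional on each component, P(X ≤ 1): I: 0.7884; II: 0; III: 0.
By total probability, P(X ≤ 1) = 0.333333·0.7884 + 0.333333·0 + 0.333333·0 = 0.2628.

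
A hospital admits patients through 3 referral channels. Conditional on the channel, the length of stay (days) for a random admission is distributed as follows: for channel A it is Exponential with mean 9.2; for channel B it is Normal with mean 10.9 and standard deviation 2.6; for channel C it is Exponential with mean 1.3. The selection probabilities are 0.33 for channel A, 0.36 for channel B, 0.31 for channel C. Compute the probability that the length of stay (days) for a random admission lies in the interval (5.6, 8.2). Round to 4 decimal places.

0.0942

Conditional on each channel, P(5.6 < X < 8.2): A: 0.13394; B: 0.128776; C: 0.0116424.
By total probability, P(5.6 < X < 8.2) = 0.33·0.13394 + 0.36·0.128776 + 0.31·0.0116424 = 0.0941685.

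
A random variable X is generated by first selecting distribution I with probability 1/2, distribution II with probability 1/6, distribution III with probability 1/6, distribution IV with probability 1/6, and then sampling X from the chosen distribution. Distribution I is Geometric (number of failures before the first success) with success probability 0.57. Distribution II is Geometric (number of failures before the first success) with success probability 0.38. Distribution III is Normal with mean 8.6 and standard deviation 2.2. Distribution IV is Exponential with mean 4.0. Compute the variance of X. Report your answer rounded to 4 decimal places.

13.0146

Per component, I: μ=0.754386, E[X²]=1.89258; II: μ=1.63158, E[X²]=6.95568; III: μ=8.6, E[X²]=78.8; IV: μ=4, E[X²]=32.
E[X] = 0.5·0.754386 + 0.166667·1.63158 + 0.166667·8.6 + 0.166667·4 = 2.74912.
E[X²] = 0.5·1.89258 + 0.166667·6.95568 + 0.166667·78.8 + 0.166667·32 = 20.5722.
Var(X) = E[X²] − (E[X])² = 20.5722 − 7.55768 = 13.0146.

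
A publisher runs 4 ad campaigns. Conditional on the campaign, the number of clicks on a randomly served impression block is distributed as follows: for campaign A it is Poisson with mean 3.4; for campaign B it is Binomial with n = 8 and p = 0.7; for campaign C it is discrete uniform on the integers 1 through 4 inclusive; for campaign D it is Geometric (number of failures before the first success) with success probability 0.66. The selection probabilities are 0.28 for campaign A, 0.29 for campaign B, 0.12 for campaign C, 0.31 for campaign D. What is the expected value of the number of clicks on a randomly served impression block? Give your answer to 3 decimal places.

Component means — A: 3.4; B: 5.6; C: 2.5; D: 0.515152.
E[X] = 0.28·3.4 + 0.29·5.6 + 0.12·2.5 + 0.31·0.515152 = 3.0357.

3.036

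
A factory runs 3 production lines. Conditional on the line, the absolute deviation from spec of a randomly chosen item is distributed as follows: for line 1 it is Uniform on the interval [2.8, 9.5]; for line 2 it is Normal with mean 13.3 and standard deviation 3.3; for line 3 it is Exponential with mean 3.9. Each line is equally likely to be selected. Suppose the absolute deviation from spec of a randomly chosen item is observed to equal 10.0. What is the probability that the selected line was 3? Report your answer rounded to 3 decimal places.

Likelihoods f(10.0 | ·): 1: 0; 2: 0.0733245; 3: 0.0197406.
Posterior ∝ prior × likelihood. Numerator for 3: 0.333333·0.0197406 = 0.00658019.
Normalizing constant: 0.333333·0 + 0.333333·0.0733245 + 0.333333·0.0197406 = 0.0310217.
P(3 | observation) = 0.00658019 / 0.0310217 = 0.212116.

0.212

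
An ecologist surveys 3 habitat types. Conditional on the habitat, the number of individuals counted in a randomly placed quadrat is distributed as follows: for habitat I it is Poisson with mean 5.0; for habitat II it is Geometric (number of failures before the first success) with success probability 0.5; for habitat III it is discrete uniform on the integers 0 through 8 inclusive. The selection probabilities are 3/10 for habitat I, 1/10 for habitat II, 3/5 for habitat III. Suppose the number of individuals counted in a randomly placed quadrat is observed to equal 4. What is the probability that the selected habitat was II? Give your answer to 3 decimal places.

0.026

Likelihoods P(X=4 | ·): I: 0.175467; II: 0.03125; III: 0.111111.
Posterior ∝ prior × likelihood. Numerator for II: 0.1·0.03125 = 0.003125.
Normalizing constant: 0.3·0.175467 + 0.1·0.03125 + 0.6·0.111111 = 0.122432.
P(II | observation) = 0.003125 / 0.122432 = 0.0255244.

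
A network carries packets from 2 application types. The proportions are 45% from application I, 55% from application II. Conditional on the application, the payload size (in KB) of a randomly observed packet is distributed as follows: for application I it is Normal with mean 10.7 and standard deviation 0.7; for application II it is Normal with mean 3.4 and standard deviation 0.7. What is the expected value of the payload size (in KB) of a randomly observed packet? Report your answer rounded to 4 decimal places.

6.6850

Component means — I: 10.7; II: 3.4.
E[X] = 0.45·10.7 + 0.55·3.4 = 6.685.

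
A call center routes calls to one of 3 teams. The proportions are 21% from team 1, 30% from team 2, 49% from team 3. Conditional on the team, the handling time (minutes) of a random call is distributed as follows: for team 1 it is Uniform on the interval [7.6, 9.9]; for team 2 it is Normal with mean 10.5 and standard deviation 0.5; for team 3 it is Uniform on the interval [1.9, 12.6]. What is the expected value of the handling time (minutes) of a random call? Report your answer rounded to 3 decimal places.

8.540

Component means — 1: 8.75; 2: 10.5; 3: 7.25.
E[X] = 0.21·8.75 + 0.3·10.5 + 0.49·7.25 = 8.54.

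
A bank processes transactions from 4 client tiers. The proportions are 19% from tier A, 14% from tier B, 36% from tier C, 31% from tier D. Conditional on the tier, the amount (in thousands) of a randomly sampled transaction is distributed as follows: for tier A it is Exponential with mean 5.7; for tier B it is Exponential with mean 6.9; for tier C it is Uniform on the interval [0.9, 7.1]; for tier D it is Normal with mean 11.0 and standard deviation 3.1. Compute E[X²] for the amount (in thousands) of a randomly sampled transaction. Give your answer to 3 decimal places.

73.079

For each component E[X²] = Var + (mean)², giving A: 64.98; B: 95.22; C: 19.2033; D: 130.61.
Overall E[X²] = 0.19·64.98 + 0.14·95.22 + 0.36·19.2033 + 0.31·130.61 = 73.0793.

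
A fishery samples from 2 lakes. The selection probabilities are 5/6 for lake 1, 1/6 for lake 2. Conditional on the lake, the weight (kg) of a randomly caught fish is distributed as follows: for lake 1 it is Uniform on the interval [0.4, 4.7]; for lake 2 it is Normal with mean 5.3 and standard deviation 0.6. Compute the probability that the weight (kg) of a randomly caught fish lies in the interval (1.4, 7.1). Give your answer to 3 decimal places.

0.806

Conditional on each lake, P(1.4 < X < 7.1): 1: 0.767442; 2: 0.99865.
By total probability, P(1.4 < X < 7.1) = 0.833333·0.767442 + 0.166667·0.99865 = 0.805977.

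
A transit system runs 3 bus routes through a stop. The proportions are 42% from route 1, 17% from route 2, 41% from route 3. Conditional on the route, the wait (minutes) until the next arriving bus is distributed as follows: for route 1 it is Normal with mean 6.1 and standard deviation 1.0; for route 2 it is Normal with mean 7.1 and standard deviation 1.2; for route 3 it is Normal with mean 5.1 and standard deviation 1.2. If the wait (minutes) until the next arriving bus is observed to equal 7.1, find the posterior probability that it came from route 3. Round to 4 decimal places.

0.1769

Likelihoods f(7.1 | ·): 1: 0.241971; 2: 0.332452; 3: 0.0828976.
Posterior ∝ prior × likelihood. Numerator for 3: 0.41·0.0828976 = 0.033988.
Normalizing constant: 0.42·0.241971 + 0.17·0.332452 + 0.41·0.0828976 = 0.192133.
P(3 | observation) = 0.033988 / 0.192133 = 0.176899.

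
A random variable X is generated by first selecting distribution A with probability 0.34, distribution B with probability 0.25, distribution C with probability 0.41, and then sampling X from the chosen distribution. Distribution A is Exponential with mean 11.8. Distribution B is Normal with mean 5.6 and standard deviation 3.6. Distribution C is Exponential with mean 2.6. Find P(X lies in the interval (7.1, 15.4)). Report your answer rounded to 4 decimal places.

Conditional on each component, P(7.1 < X < 15.4): A: 0.276733; B: 0.335219; C: 0.0624922.
By total probability, P(7.1 < X < 15.4) = 0.34·0.276733 + 0.25·0.335219 + 0.41·0.0624922 = 0.203516.

0.2035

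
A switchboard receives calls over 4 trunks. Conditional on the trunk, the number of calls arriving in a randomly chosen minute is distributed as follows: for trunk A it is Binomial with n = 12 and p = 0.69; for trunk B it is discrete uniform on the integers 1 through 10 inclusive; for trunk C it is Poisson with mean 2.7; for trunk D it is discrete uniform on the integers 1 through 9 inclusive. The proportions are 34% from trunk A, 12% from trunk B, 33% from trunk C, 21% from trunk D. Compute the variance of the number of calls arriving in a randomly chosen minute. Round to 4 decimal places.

9.4140

Per component, A: μ=8.28, E[X²]=71.1252; B: μ=5.5, E[X²]=38.5; C: μ=2.7, E[X²]=9.99; D: μ=5, E[X²]=31.6667.
E[X] = 0.34·8.28 + 0.12·5.5 + 0.33·2.7 + 0.21·5 = 5.4162.
E[X²] = 0.34·71.1252 + 0.12·38.5 + 0.33·9.99 + 0.21·31.6667 = 38.7493.
Var(X) = E[X²] − (E[X])² = 38.7493 − 29.3352 = 9.41405.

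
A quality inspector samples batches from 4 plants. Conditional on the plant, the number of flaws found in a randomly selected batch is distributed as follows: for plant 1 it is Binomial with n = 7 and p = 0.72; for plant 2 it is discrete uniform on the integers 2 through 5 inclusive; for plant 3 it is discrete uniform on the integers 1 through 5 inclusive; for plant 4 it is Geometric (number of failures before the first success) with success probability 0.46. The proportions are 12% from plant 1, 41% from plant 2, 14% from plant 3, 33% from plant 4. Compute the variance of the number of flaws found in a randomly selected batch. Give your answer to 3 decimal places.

3.483

Per component, 1: μ=5.04, E[X²]=26.8128; 2: μ=3.5, E[X²]=13.5; 3: μ=3, E[X²]=11; 4: μ=1.17391, E[X²]=3.93006.
E[X] = 0.12·5.04 + 0.41·3.5 + 0.14·3 + 0.33·1.17391 = 2.84719.
E[X²] = 0.12·26.8128 + 0.41·13.5 + 0.14·11 + 0.33·3.93006 = 11.5895.
Var(X) = E[X²] − (E[X])² = 11.5895 − 8.1065 = 3.48296.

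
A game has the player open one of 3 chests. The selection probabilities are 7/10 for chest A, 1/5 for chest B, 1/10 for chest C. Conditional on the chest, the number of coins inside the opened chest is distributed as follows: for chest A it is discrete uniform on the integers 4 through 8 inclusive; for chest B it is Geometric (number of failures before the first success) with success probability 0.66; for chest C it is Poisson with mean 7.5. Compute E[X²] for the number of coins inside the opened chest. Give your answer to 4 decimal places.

33.1842

For each component E[X²] = Var + (mean)², giving A: 38; B: 1.04591; C: 63.75.
Overall E[X²] = 0.7·38 + 0.2·1.04591 + 0.1·63.75 = 33.1842.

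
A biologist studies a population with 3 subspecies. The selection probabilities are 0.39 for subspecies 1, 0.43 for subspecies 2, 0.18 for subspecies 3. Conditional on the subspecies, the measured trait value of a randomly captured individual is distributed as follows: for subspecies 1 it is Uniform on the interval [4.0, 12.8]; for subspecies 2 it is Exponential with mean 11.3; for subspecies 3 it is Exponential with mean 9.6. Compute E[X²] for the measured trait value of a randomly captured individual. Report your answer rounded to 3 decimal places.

For each component E[X²] = Var + (mean)², giving 1: 77.0133; 2: 255.38; 3: 184.32.
Overall E[X²] = 0.39·77.0133 + 0.43·255.38 + 0.18·184.32 = 173.026.

173.026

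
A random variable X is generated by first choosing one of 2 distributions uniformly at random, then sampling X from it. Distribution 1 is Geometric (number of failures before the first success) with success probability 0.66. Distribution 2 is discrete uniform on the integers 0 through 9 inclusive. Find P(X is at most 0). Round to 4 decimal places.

Conditional on each component, P(X ≤ 0): 1: 0.66; 2: 0.1.
By total probability, P(X ≤ 0) = 0.5·0.66 + 0.5·0.1 = 0.38.

0.3800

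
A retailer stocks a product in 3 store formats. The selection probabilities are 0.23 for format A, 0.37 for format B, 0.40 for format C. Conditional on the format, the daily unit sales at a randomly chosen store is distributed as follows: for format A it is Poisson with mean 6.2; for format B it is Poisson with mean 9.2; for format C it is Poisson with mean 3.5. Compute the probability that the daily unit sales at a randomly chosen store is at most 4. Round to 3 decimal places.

Conditional on each format, P(X ≤ 4): A: 0.259177; B: 0.0485796; C: 0.725445.
By total probability, P(X ≤ 4) = 0.23·0.259177 + 0.37·0.0485796 + 0.4·0.725445 = 0.367763.

0.368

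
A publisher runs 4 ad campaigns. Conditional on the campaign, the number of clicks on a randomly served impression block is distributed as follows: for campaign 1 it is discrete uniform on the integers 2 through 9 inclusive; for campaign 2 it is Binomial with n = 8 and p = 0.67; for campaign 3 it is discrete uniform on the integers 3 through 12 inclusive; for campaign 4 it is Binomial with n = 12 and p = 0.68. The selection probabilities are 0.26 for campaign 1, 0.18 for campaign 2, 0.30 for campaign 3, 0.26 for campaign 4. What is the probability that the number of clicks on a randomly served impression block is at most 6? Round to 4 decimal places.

Conditional on each campaign, P(X ≤ 6): 1: 0.625; 2: 0.79939; 3: 0.4; 4: 0.152101.
By total probability, P(X ≤ 6) = 0.26·0.625 + 0.18·0.79939 + 0.3·0.4 + 0.26·0.152101 = 0.465937.

0.4659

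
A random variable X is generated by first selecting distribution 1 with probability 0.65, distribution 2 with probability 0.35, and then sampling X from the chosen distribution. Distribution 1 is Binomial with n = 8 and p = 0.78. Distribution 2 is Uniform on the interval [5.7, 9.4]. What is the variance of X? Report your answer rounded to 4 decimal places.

Per component, 1: μ=6.24, E[X²]=40.3104; 2: μ=7.55, E[X²]=58.1433.
E[X] = 0.65·6.24 + 0.35·7.55 = 6.6985.
E[X²] = 0.65·40.3104 + 0.35·58.1433 = 46.5519.
Var(X) = E[X²] − (E[X])² = 46.5519 − 44.8699 = 1.68202.

1.6820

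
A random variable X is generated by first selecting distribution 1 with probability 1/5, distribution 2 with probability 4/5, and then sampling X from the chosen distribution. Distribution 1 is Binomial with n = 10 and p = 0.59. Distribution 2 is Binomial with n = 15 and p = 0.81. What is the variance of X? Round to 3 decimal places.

Per component, 1: μ=5.9, E[X²]=37.229; 2: μ=12.15, E[X²]=149.931.
E[X] = 0.2·5.9 + 0.8·12.15 = 10.9.
E[X²] = 0.2·37.229 + 0.8·149.931 = 127.391.
Var(X) = E[X²] − (E[X])² = 127.391 − 118.81 = 8.5806.

8.581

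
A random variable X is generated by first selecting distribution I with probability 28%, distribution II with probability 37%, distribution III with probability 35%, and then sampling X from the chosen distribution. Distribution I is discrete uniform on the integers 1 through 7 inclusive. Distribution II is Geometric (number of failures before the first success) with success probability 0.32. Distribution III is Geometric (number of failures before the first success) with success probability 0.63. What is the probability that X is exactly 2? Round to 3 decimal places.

Conditional on each component, P(X = 2): I: 0.142857; II: 0.147968; III: 0.086247.
By total probability, P(X = 2) = 0.28·0.142857 + 0.37·0.147968 + 0.35·0.086247 = 0.124935.

0.125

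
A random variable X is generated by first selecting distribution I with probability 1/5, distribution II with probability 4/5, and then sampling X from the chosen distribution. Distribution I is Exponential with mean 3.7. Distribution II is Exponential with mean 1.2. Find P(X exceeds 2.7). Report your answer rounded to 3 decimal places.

Conditional on each component, P(X > 2.7): I: 0.482039; II: 0.105399.
By total probability, P(X > 2.7) = 0.2·0.482039 + 0.8·0.105399 = 0.180727.

0.181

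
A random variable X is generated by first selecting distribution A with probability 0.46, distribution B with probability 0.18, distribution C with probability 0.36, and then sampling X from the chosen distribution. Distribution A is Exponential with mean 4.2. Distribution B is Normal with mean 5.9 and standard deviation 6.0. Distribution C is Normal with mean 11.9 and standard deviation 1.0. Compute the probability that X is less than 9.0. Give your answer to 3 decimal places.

0.532

Conditional on each component, P(X < 9.0): A: 0.882681; B: 0.697306; C: 0.00186581.
By total probability, P(X < 9.0) = 0.46·0.882681 + 0.18·0.697306 + 0.36·0.00186581 = 0.53222.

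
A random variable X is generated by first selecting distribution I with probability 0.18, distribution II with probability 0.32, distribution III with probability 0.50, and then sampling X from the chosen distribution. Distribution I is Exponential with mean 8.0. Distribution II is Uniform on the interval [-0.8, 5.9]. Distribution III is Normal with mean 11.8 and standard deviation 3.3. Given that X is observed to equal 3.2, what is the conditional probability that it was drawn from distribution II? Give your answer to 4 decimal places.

Likelihoods f(3.2 | ·): I: 0.08379; II: 0.149254; III: 0.00405163.
Posterior ∝ prior × likelihood. Numerator for II: 0.32·0.149254 = 0.0477612.
Normalizing constant: 0.18·0.08379 + 0.32·0.149254 + 0.5·0.00405163 = 0.0648692.
P(II | observation) = 0.0477612 / 0.0648692 = 0.736269.

0.7363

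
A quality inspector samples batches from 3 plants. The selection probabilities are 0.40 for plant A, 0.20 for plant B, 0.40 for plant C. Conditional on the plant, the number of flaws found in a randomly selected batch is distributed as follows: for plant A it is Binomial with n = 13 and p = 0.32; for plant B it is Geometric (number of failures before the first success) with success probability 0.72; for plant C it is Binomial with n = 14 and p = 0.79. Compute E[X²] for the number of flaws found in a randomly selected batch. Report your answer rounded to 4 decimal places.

58.0505

For each component E[X²] = Var + (mean)², giving A: 20.1344; B: 0.691358; C: 124.646.
Overall E[X²] = 0.4·20.1344 + 0.2·0.691358 + 0.4·124.646 = 58.0505.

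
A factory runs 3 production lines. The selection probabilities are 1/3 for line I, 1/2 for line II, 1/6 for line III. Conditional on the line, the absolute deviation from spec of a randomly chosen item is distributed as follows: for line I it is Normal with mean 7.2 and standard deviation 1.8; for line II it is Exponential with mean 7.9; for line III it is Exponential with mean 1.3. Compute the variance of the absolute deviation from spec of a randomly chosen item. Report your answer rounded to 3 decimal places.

38.212

Per component, I: μ=7.2, E[X²]=55.08; II: μ=7.9, E[X²]=124.82; III: μ=1.3, E[X²]=3.38.
E[X] = 0.333333·7.2 + 0.5·7.9 + 0.166667·1.3 = 6.56667.
E[X²] = 0.333333·55.08 + 0.5·124.82 + 0.166667·3.38 = 81.3333.
Var(X) = E[X²] − (E[X])² = 81.3333 − 43.1211 = 38.2122.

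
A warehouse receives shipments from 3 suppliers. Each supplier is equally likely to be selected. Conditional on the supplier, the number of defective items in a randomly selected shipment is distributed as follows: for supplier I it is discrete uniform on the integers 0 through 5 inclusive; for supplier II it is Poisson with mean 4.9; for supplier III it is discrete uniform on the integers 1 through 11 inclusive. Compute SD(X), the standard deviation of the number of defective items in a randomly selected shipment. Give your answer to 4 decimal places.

2.8416

Per component, I: μ=2.5, E[X²]=9.16667; II: μ=4.9, E[X²]=28.91; III: μ=6, E[X²]=46.
E[X] = 0.333333·2.5 + 0.333333·4.9 + 0.333333·6 = 4.46667.
E[X²] = 0.333333·9.16667 + 0.333333·28.91 + 0.333333·46 = 28.0256.
Var(X) = E[X²] − (E[X])² = 28.0256 − 19.9511 = 8.07444.
SD(X) = √8.07444 = 2.84156.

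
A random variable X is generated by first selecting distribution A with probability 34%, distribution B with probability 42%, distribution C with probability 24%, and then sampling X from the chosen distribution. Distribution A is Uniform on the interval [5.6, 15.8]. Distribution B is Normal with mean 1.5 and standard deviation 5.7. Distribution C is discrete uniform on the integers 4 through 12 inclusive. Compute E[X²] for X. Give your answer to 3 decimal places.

73.425

For each component E[X²] = Var + (mean)², giving A: 123.16; B: 34.74; C: 70.6667.
Overall E[X²] = 0.34·123.16 + 0.42·34.74 + 0.24·70.6667 = 73.4252.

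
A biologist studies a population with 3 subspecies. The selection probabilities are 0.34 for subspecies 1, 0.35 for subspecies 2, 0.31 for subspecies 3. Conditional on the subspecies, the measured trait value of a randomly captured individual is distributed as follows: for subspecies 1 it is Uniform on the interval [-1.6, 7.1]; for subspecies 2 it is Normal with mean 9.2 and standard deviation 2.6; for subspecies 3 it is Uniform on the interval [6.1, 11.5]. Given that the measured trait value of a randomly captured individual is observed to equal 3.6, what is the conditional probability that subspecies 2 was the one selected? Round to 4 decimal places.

0.1190

Likelihoods f(3.6 | ·): 1: 0.114943; 2: 0.0150862; 3: 0.
Posterior ∝ prior × likelihood. Numerator for 2: 0.35·0.0150862 = 0.00528016.
Normalizing constant: 0.34·0.114943 + 0.35·0.0150862 + 0.31·0 = 0.0443606.
P(2 | observation) = 0.00528016 / 0.0443606 = 0.119028.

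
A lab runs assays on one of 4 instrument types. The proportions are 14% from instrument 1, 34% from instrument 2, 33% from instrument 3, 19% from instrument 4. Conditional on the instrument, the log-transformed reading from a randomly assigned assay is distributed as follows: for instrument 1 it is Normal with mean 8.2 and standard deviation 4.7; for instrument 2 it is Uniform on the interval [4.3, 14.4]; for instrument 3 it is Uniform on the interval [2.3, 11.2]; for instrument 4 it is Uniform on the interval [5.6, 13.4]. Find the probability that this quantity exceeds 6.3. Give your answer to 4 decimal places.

Conditional on each instrument, P(X > 6.3): 1: 0.656988; 2: 0.80198; 3: 0.550562; 4: 0.910256.
By total probability, P(X > 6.3) = 0.14·0.656988 + 0.34·0.80198 + 0.33·0.550562 + 0.19·0.910256 = 0.719286.

0.7193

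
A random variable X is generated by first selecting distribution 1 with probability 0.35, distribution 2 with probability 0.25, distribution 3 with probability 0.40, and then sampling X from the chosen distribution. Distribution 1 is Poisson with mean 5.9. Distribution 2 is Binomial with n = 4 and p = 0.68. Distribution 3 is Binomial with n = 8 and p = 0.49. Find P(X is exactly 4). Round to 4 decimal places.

Conditional on each component, P(X = 4): 1: 0.138312; 2: 0.213814; 3: 0.273.
By total probability, P(X = 4) = 0.35·0.138312 + 0.25·0.213814 + 0.4·0.273 = 0.211063.

0.2111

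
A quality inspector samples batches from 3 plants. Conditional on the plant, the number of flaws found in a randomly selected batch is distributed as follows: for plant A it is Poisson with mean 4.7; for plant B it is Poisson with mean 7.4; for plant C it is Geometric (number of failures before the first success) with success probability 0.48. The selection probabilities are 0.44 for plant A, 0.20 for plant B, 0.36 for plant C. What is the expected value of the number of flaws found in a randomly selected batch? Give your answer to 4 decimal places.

Component means — A: 4.7; B: 7.4; C: 1.08333.
E[X] = 0.44·4.7 + 0.2·7.4 + 0.36·1.08333 = 3.938.

3.9380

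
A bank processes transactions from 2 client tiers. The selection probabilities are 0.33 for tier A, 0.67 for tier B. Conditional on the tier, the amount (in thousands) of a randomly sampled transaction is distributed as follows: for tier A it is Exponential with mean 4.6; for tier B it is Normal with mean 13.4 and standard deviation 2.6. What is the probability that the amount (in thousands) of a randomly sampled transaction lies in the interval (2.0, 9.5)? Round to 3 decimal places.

0.217

Conditional on each tier, P(2.0 < X < 9.5): A: 0.520615; B: 0.0668014.
By total probability, P(2.0 < X < 9.5) = 0.33·0.520615 + 0.67·0.0668014 = 0.21656.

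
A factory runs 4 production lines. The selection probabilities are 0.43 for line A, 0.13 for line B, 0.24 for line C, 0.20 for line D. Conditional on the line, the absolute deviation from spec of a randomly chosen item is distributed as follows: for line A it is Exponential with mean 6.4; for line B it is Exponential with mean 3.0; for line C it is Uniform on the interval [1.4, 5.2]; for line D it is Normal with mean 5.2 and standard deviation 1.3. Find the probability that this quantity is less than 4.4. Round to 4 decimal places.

0.5571

Conditional on each line, P(X < 4.4): A: 0.497168; B: 0.769307; C: 0.789474; D: 0.26915.
By total probability, P(X < 4.4) = 0.43·0.497168 + 0.13·0.769307 + 0.24·0.789474 + 0.2·0.26915 = 0.557096.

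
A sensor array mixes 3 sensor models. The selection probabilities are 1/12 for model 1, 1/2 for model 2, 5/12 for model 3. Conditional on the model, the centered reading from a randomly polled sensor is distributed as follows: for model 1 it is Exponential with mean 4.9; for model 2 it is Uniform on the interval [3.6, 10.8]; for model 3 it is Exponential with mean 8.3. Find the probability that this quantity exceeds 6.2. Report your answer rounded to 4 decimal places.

0.5404

Conditional on each model, P(X > 6.2): 1: 0.282153; 2: 0.638889; 3: 0.473791.
By total probability, P(X > 6.2) = 0.0833333·0.282153 + 0.5·0.638889 + 0.416667·0.473791 = 0.54037.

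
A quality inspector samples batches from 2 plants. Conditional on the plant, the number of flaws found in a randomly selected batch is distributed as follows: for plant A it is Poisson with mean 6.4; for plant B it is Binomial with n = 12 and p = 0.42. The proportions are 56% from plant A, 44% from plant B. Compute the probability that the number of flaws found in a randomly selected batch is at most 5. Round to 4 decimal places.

Conditional on each plant, P(X ≤ 5): A: 0.383744; B: 0.611062.
By total probability, P(X ≤ 5) = 0.56·0.383744 + 0.44·0.611062 = 0.483764.

0.4838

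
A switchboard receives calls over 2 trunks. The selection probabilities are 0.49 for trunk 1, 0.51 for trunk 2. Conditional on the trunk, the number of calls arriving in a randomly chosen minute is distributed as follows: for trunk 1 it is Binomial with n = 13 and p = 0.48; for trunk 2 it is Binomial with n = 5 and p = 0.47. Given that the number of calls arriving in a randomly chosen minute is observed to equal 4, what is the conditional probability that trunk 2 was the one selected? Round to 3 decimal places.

Likelihoods P(X=4 | ·): 1: 0.105512; 2: 0.129312.
Posterior ∝ prior × likelihood. Numerator for 2: 0.51·0.129312 = 0.0659489.
Normalizing constant: 0.49·0.105512 + 0.51·0.129312 = 0.11765.
P(2 | observation) = 0.0659489 / 0.11765 = 0.560553.

0.561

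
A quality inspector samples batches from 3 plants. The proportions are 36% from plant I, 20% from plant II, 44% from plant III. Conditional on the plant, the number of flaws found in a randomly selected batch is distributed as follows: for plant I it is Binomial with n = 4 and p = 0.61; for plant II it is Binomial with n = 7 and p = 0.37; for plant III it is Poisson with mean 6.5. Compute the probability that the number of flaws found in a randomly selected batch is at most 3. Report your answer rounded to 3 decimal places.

Conditional on each plant, P(X ≤ 3): I: 0.861542; II: 0.765918; III: 0.11185.
By total probability, P(X ≤ 3) = 0.36·0.861542 + 0.2·0.765918 + 0.44·0.11185 = 0.512552.

0.513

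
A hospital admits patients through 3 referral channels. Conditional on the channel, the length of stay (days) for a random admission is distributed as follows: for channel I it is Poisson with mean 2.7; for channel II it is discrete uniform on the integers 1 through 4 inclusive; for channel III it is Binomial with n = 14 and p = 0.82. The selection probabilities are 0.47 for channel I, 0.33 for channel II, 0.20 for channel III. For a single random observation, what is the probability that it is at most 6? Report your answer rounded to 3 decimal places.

Conditional on each channel, P(X ≤ 6): I: 0.979431; II: 1; III: 0.0011708.
By total probability, P(X ≤ 6) = 0.47·0.979431 + 0.33·1 + 0.2·0.0011708 = 0.790567.

0.791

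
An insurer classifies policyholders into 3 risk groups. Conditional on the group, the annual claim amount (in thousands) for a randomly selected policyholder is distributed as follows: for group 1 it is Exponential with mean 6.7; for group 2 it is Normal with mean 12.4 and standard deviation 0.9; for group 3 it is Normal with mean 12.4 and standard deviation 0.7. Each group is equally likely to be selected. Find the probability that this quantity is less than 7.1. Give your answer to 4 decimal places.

Conditional on each group, P(X < 7.1): 1: 0.653441; 2: 1.944e-09; 3: 1.84297e-14.
By total probability, P(X < 7.1) = 0.333333·0.653441 + 0.333333·1.944e-09 + 0.333333·1.84297e-14 = 0.217814.

0.2178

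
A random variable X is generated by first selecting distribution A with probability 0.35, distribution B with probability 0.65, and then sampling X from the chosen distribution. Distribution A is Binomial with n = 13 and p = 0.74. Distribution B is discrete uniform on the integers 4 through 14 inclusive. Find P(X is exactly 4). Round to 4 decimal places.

0.0595

Conditional on each component, P(X = 4): A: 0.00116411; B: 0.0909091.
By total probability, P(X = 4) = 0.35·0.00116411 + 0.65·0.0909091 = 0.0594983.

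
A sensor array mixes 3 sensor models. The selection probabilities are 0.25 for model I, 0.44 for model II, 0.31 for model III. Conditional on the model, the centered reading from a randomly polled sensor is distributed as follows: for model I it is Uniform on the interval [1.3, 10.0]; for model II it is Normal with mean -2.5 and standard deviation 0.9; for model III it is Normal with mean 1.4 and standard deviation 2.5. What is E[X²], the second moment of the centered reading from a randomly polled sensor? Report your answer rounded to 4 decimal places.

For each component E[X²] = Var + (mean)², giving I: 38.23; II: 7.06; III: 8.21.
Overall E[X²] = 0.25·38.23 + 0.44·7.06 + 0.31·8.21 = 15.209.

15.2090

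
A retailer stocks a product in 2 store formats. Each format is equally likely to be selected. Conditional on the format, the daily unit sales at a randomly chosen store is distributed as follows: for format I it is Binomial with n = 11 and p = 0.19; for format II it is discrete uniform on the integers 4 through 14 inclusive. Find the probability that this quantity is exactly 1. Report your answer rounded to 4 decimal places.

Conditional on each format, P(X = 1): I: 0.254095; II: 0.
By total probability, P(X = 1) = 0.5·0.254095 + 0.5·0 = 0.127048.

0.1270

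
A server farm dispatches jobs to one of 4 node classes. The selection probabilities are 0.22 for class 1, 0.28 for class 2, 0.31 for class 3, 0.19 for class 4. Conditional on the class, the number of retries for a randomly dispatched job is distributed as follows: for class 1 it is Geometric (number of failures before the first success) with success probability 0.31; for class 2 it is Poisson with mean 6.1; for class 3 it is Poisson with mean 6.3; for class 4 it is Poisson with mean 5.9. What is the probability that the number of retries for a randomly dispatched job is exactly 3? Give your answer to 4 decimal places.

0.0877

Conditional on each class, P(X = 3): 1: 0.101838; 2: 0.0848481; 3: 0.0765271; 4: 0.0937707.
By total probability, P(X = 3) = 0.22·0.101838 + 0.28·0.0848481 + 0.31·0.0765271 + 0.19·0.0937707 = 0.0877016.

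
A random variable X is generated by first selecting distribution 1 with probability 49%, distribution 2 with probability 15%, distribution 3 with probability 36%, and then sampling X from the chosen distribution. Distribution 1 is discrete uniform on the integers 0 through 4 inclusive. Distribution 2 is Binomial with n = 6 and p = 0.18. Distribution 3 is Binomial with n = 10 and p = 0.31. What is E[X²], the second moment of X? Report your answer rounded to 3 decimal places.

For each component E[X²] = Var + (mean)², giving 1: 6; 2: 2.052; 3: 11.749.
Overall E[X²] = 0.49·6 + 0.15·2.052 + 0.36·11.749 = 7.47744.

7.477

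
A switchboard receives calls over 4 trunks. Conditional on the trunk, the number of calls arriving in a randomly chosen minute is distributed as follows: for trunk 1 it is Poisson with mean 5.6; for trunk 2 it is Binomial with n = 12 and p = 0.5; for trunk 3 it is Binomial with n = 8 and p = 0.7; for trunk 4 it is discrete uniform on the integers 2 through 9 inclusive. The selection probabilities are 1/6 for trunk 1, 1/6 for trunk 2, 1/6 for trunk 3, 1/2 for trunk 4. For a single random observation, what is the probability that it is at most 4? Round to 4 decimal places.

0.3092

Conditional on each trunk, P(X ≤ 4): 1: 0.34215; 2: 0.193848; 3: 0.194104; 4: 0.375.
By total probability, P(X ≤ 4) = 0.166667·0.34215 + 0.166667·0.193848 + 0.166667·0.194104 + 0.5·0.375 = 0.309184.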